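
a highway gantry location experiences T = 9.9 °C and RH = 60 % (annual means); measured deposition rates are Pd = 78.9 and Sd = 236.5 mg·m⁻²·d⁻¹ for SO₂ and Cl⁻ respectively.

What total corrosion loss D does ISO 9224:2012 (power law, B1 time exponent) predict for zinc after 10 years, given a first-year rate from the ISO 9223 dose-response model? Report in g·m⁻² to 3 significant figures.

D(10) = 133 g·m⁻²

zinc: T≤10 °C ⇒ hinge +0.038·(9.9−10) = -0.0038
  SO₂ term: 0.0129·78.9^0.44·exp(0.046·60-0.0038) = 1.388
  Cl⁻ term: 0.0175·236.5^0.57·exp(0.008·60+0.085·9.9) = 1.479
  r_corr = 1.388 + 1.479 = 2.867 μm/a
ISO 9224: D(t) = r_corr · t^b with b = 0.813 (zinc, B1)
  D(10) = 2.867 × 10^0.813 = 2.867 × 6.501 = 18.64 μm
  Mass loss = 18.64 μm × 7.14 g/cm³ = 133.1 g·m⁻²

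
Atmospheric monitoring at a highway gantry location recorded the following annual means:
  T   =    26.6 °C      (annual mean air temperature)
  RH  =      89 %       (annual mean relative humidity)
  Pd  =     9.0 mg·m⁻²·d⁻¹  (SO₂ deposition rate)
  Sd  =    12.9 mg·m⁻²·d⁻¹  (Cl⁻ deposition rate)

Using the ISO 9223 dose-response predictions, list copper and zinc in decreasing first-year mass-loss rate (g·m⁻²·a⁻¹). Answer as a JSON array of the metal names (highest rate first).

copper: T>10 °C ⇒ hinge -0.080·(26.6−10) = -1.3280
  sulphur-dioxide contribution → 0.4744 μm/a
  chloride contribution → 1.854 μm/a
  ⇒ r_corr(copper) = 2.328 μm/a
  mass loss = 2.328 μm/a × 8.96 g/cm³ = 20.86 g·m⁻²·a⁻¹
zinc: f(T) = -0.071·(T−10) [T>10 °C] = -1.1786
  sulphur-dioxide contribution → 0.626 μm/a
  chloride contribution → 1.47 μm/a
  total first-year rate 2.096 μm/a
  mass loss = 2.096 μm/a × 7.14 g/cm³ = 14.96 g·m⁻²·a⁻¹
Ordering by g·m⁻²·a⁻¹: copper (20.9) > zinc (15)

["copper", "zinc"]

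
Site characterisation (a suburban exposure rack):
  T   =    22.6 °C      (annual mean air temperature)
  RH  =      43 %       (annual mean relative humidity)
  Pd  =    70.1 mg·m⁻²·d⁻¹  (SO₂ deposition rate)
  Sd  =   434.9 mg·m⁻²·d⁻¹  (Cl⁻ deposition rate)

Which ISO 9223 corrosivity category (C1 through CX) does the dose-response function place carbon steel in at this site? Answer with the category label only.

carbon steel: T>10 °C ⇒ hinge -0.054·(22.6−10) = -0.6804
  SO₂ term: 1.77·70.1^0.52·exp(0.02·43-0.6804) = 19.31
  Sd branch = 0.102·Sd^0.62·e^(0.033·RH+0.04·T) = 45.01 μm/a
  sum: 19.31 + 45.01 → r_corr = 64.31 μm/a
Category bounds: 50…80 μm/a bracket r_corr ⇒ C4

C4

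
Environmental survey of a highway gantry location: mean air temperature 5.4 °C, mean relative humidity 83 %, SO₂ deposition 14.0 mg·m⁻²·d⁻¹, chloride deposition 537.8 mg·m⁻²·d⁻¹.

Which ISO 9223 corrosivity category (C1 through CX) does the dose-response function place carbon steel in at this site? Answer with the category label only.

carbon steel: temperature factor f = +0.150·(-4.6) = -0.6900
  Pd branch = 1.77·Pd^0.52·e^(0.02·RH+f) = 18.42 μm/a
  Cl⁻ term: 0.102·537.8^0.62·exp(0.033·83+0.04·5.4) = 96.59
  r_corr = 18.42 + 96.59 = 115 μm/a
115 μm/a falls in (80, 200] for carbon steel → category C5

C5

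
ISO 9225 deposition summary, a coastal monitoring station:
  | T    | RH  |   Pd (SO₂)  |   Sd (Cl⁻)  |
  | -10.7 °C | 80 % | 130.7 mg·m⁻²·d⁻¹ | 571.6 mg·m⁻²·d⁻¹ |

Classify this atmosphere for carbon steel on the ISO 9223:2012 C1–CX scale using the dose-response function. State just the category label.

carbon steel: temperature factor f = +0.150·(-20.7) = -3.1050
  Pd branch = 1.77·Pd^0.52·e^(0.02·RH+f) = 4.952 μm/a
  Sd branch = 0.102·Sd^0.62·e^(0.033·RH+0.04·T) = 47.72 μm/a
  sum: 4.952 + 47.72 → r_corr = 52.67 μm/a
Category bounds: 50…80 μm/a bracket r_corr ⇒ C4

C4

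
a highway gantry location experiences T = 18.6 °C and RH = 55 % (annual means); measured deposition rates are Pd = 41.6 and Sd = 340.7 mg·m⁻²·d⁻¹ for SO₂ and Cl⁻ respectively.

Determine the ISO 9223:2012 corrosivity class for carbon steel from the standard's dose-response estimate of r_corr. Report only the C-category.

C4

carbon steel: temperature factor f = -0.054·(8.6) = -0.4644
  Pd branch = 1.77·Pd^0.52·e^(0.02·RH+f) = 23.22 μm/a
  Cl⁻ term: 0.102·340.7^0.62·exp(0.033·55+0.04·18.6) = 48.98
  r_corr = 23.22 + 48.98 = 72.21 μm/a
Category bounds: 50…80 μm/a bracket r_corr ⇒ C4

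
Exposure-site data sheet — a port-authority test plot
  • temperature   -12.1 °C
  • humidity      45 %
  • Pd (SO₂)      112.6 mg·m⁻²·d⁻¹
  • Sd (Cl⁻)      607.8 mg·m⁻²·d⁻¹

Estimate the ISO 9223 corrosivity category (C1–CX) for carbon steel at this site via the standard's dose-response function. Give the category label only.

carbon steel: T≤10 °C ⇒ hinge +0.150·(-12.1−10) = -3.3150
  sulphur-dioxide contribution → 1.845 μm/a
  chloride contribution → 14.77 μm/a
  ⇒ r_corr(carbon steel) = 16.61 μm/a
16.6 μm/a falls in (1.3, 25] for carbon steel → category C2

C2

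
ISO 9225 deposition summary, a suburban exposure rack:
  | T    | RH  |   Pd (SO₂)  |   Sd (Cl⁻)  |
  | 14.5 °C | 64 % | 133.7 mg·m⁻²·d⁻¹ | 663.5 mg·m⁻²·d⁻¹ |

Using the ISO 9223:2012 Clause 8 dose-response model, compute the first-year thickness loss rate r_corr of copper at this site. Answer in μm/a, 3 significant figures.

copper: f(T) = -0.080·(T−10) [T>10 °C] = -0.3600
  sulphur-dioxide contribution → 0.5763 μm/a
  chloride contribution → 1.207 μm/a
  total first-year rate 1.784 μm/a

r_corr = 1.78 μm/a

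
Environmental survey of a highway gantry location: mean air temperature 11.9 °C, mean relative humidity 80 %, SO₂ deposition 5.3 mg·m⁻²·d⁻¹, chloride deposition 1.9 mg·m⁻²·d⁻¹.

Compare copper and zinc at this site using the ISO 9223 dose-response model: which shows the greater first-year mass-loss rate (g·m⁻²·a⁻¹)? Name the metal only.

copper

copper: T>10 °C ⇒ hinge -0.080·(11.9−10) = -0.1520
  sulphur-dioxide contribution → 0.7879 μm/a
  chloride contribution → 0.389 μm/a
  total first-year rate 1.177 μm/a
  mass loss = 1.177 μm/a × 8.96 g/cm³ = 10.54 g·m⁻²·a⁻¹
zinc: f(T) = -0.071·(T−10) [T>10 °C] = -0.1349
  sulphur-dioxide contribution → 0.9309 μm/a
  chloride contribution → 0.1316 μm/a
  ⇒ r_corr(zinc) = 1.062 μm/a
  mass loss = 1.062 μm/a × 7.14 g/cm³ = 7.586 g·m⁻²·a⁻¹
Ordering by g·m⁻²·a⁻¹: copper (10.5) > zinc (7.59)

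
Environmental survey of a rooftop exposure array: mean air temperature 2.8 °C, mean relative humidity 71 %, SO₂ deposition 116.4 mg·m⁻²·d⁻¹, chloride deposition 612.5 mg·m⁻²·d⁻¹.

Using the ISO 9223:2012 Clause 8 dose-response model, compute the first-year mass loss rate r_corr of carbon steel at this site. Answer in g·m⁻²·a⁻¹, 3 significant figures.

carbon steel: T≤10 °C ⇒ hinge +0.150·(2.8−10) = -1.0800
  Pd branch = 1.77·Pd^0.52·e^(0.02·RH+f) = 29.51 μm/a
  Sd branch = 0.102·Sd^0.62·e^(0.033·RH+0.04·T) = 63.5 μm/a
  sum: 29.51 + 63.5 → r_corr = 93.01 μm/a
Convert to mass loss: 93.01 μm/a × 7.85 g/cm³ = 730.1 g·m⁻²·a⁻¹

r_corr = 730 g·m⁻²·a⁻¹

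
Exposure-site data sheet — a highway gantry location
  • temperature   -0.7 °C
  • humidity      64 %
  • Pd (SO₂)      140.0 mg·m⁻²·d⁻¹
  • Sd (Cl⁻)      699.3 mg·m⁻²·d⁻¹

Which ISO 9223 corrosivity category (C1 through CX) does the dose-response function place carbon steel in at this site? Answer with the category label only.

carbon steel: f(T) = +0.150·(T−10) [T≤10 °C] = -1.6050
  SO₂ term: 1.77·140.0^0.52·exp(0.02·64-1.6050) = 16.7
  Sd branch = 0.102·Sd^0.62·e^(0.033·RH+0.04·T) = 47.57 μm/a
  sum: 16.7 + 47.57 → r_corr = 64.28 μm/a
64.3 μm/a falls in (50, 80] for carbon steel → category C4

C4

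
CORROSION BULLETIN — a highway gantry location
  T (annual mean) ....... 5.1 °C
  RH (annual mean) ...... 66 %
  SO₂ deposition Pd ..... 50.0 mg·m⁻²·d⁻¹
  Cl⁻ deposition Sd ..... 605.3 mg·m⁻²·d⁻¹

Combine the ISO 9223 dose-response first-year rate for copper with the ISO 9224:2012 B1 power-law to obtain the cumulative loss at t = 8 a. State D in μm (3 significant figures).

copper: f(T) = +0.126·(T−10) [T≤10 °C] = -0.6174
  Pd branch = 0.0053·Pd^0.26·e^(0.059·RH+f) = 0.3882 μm/a
  Sd branch = 0.01025·Sd^0.27·e^(0.036·RH+0.049·T) = 0.7985 μm/a
  sum: 0.3882 + 0.7985 → r_corr = 1.187 μm/a
ISO 9224: D(t) = r_corr · t^b with b = 0.667 (copper, B1)
  D(8) = 1.187 × 8^0.667 = 1.187 × 4.003 = 4.75 μm

D(8) = 4.75 μm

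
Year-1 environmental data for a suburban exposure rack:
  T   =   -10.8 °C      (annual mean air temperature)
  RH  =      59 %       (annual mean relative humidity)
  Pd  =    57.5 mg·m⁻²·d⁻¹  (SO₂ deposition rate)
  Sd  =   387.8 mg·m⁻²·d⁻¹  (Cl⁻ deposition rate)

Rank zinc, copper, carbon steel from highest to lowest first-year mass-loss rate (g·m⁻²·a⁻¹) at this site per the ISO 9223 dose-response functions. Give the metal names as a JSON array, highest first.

["carbon steel", "zinc", "copper"]

zinc: f(T) = +0.038·(T−10) [T≤10 °C] = -0.7904
  SO₂ term: 0.0129·57.5^0.44·exp(0.046·59-0.7904) = 0.5251
  Cl⁻ term: 0.0175·387.8^0.57·exp(0.008·59+0.085·-10.8) = 0.3348
  sum: 0.5251 + 0.3348 → r_corr = 0.86 μm/a
  mass loss = 0.86 μm/a × 7.14 g/cm³ = 6.14 g·m⁻²·a⁻¹
copper: f(T) = +0.126·(T−10) [T≤10 °C] = -2.6208
  SO₂ term: 0.0053·57.5^0.26·exp(0.059·59-2.6208) = 0.03592
  Cl⁻ term: 0.01025·387.8^0.27·exp(0.036·59+0.049·-10.8) = 0.2525
  r_corr = 0.03592 + 0.2525 = 0.2884 μm/a
  mass loss = 0.2884 μm/a × 8.96 g/cm³ = 2.584 g·m⁻²·a⁻¹
carbon steel: T≤10 °C ⇒ hinge +0.150·(-10.8−10) = -3.1200
  SO₂ term: 1.77·57.5^0.52·exp(0.02·59-3.1200) = 2.092
  Cl⁻ term: 0.102·387.8^0.62·exp(0.033·59+0.04·-10.8) = 18.69
  sum: 2.092 + 18.69 → r_corr = 20.78 μm/a
  mass loss = 20.78 μm/a × 7.85 g/cm³ = 163.1 g·m⁻²·a⁻¹
Ordering by g·m⁻²·a⁻¹: carbon steel (163) > zinc (6.14) > copper (2.58)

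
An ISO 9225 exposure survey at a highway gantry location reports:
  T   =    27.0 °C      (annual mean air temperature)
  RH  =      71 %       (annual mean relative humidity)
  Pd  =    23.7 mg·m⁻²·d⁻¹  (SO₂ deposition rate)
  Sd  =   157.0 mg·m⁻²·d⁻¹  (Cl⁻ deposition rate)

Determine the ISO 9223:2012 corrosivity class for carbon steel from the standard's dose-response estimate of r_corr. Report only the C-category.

carbon steel: temperature factor f = -0.054·(17.0) = -0.9180
  Pd branch = 1.77·Pd^0.52·e^(0.02·RH+f) = 15.17 μm/a
  Cl⁻ term: 0.102·157.0^0.62·exp(0.033·71+0.04·27.0) = 71.89
  r_corr = 15.17 + 71.89 = 87.05 μm/a
ISO 9223 Table 2 (carbon steel): 80 < 87.1 ≤ 200 μm/a ⇒ C5

C5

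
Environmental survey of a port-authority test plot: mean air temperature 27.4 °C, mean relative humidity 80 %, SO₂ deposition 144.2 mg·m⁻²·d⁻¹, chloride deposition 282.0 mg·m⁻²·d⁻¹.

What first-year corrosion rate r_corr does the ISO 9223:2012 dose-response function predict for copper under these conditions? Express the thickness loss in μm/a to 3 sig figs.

r_corr = 3.75 μm/a

copper: temperature factor f = -0.080·(17.4) = -1.3920
  SO₂ term: 0.0053·144.2^0.26·exp(0.059·80-1.3920) = 0.5382
  Sd branch = 0.01025·Sd^0.27·e^(0.036·RH+0.049·T) = 3.207 μm/a
  sum: 0.5382 + 3.207 → r_corr = 3.746 μm/a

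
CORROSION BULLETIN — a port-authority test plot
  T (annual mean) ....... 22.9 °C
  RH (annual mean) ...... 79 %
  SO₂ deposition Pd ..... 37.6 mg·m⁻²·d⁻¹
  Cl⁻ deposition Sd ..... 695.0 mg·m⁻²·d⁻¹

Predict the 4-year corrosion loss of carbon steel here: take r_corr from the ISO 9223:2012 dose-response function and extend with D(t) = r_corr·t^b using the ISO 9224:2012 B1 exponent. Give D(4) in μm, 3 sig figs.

D(4) = 471 μm

carbon steel: T>10 °C ⇒ hinge -0.054·(22.9−10) = -0.6966
  sulphur-dioxide contribution → 28.23 μm/a
  chloride contribution → 199.8 μm/a
  ⇒ r_corr(carbon steel) = 228.1 μm/a
ISO 9224: D(t) = r_corr · t^b with b = 0.523 (carbon steel, B1)
  D(4) = 228.1 × 4^0.523 = 228.1 × 2.065 = 470.9 μm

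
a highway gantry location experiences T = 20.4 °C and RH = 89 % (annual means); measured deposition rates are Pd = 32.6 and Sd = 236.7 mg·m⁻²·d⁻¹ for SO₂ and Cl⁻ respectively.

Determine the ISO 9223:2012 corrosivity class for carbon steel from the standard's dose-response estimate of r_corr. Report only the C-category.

C5

carbon steel: temperature factor f = -0.054·(10.4) = -0.5616
  Pd branch = 1.77·Pd^0.52·e^(0.02·RH+f) = 36.64 μm/a
  Sd branch = 0.102·Sd^0.62·e^(0.033·RH+0.04·T) = 129 μm/a
  sum: 36.64 + 129 → r_corr = 165.6 μm/a
ISO 9223 Table 2 (carbon steel): 80 < 166 ≤ 200 μm/a ⇒ C5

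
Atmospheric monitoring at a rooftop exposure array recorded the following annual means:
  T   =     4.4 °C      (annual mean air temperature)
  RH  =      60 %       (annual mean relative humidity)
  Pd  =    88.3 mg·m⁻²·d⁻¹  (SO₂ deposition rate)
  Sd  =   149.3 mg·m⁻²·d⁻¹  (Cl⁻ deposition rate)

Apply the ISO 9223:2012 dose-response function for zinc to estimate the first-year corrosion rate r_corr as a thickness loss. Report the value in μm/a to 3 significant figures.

zinc: temperature factor f = +0.038·(-5.6) = -0.2128
  sulphur-dioxide contribution → 1.183 μm/a
  chloride contribution → 0.7131 μm/a
  total first-year rate 1.896 μm/a

r_corr = 1.90 μm/a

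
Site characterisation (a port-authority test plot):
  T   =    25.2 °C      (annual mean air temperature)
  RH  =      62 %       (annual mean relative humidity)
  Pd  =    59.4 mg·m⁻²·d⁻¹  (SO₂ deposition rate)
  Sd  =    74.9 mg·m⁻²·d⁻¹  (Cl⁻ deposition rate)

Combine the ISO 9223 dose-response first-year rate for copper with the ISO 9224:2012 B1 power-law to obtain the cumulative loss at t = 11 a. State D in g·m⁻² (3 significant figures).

copper: T>10 °C ⇒ hinge -0.080·(25.2−10) = -1.2160
  SO₂ term: 0.0053·59.4^0.26·exp(0.059·62-1.2160) = 0.1762
  Cl⁻ term: 0.01025·74.9^0.27·exp(0.036·62+0.049·25.2) = 1.053
  sum: 0.1762 + 1.053 → r_corr = 1.229 μm/a
Long-term exponent b (ISO 9224 Table 2, B1) = 0.667
  D(11) = 1.229 × 11^0.667 = 1.229 × 4.95 = 6.085 μm
  Mass loss = 6.085 μm × 8.96 g/cm³ = 54.52 g·m⁻²

D(11) = 54.5 g·m⁻²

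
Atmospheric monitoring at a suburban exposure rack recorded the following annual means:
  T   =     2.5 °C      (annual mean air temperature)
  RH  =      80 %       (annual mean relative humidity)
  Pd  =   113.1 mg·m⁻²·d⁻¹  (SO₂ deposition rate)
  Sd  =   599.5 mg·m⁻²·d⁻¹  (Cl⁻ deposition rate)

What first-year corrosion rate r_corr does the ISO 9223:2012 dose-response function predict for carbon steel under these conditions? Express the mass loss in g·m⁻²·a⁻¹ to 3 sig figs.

carbon steel: T≤10 °C ⇒ hinge +0.150·(2.5−10) = -1.1250
  sulphur-dioxide contribution → 33.27 μm/a
  chloride contribution → 83.33 μm/a
  ⇒ r_corr(carbon steel) = 116.6 μm/a
Convert to mass loss: 116.6 μm/a × 7.85 g/cm³ = 915.3 g·m⁻²·a⁻¹

r_corr = 915 g·m⁻²·a⁻¹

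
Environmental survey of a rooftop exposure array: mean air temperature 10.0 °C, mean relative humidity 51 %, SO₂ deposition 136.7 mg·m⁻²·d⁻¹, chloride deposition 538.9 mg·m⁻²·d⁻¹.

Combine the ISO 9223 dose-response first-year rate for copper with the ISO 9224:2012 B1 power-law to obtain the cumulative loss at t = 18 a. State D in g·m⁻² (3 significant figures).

D(18) = 59.1 g·m⁻²

copper: f(T) = +0.126·(T−10) [T≤10 °C] = +0.0000
  Pd branch = 0.0053·Pd^0.26·e^(0.059·RH+f) = 0.3858 μm/a
  Sd branch = 0.01025·Sd^0.27·e^(0.036·RH+0.049·T) = 0.5733 μm/a
  sum: 0.3858 + 0.5733 → r_corr = 0.9591 μm/a
Power-law: D(18) = r_corr · 18^0.667
  D(18) = 0.9591 × 18^0.667 = 0.9591 × 6.875 = 6.594 μm
  Mass loss = 6.594 μm × 8.96 g/cm³ = 59.08 g·m⁻²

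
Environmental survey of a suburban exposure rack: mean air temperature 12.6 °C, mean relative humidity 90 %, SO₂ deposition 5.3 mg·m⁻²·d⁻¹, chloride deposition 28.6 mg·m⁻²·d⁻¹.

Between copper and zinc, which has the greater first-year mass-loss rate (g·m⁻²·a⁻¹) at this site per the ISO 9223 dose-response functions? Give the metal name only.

copper

copper: f(T) = -0.080·(T−10) [T>10 °C] = -0.2080
  SO₂ term: 0.0053·5.3^0.26·exp(0.059·90-0.2080) = 1.344
  Sd branch = 0.01025·Sd^0.27·e^(0.036·RH+0.049·T) = 1.2 μm/a
  sum: 1.344 + 1.2 → r_corr = 2.544 μm/a
  mass loss = 2.544 μm/a × 8.96 g/cm³ = 22.79 g·m⁻²·a⁻¹
zinc: T>10 °C ⇒ hinge -0.071·(12.6−10) = -0.1846
  SO₂ term: 0.0129·5.3^0.44·exp(0.046·90-0.1846) = 1.403
  Sd branch = 0.0175·Sd^0.57·e^(0.008·RH+0.085·T) = 0.7096 μm/a
  r_corr = 1.403 + 0.7096 = 2.113 μm/a
  mass loss = 2.113 μm/a × 7.14 g/cm³ = 15.08 g·m⁻²·a⁻¹
Ordering by g·m⁻²·a⁻¹: copper (22.8) > zinc (15.1)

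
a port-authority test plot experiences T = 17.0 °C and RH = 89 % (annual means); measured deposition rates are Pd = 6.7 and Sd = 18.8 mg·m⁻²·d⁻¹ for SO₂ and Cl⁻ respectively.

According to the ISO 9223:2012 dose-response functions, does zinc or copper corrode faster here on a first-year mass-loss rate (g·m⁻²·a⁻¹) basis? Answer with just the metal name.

zinc: temperature factor f = -0.071·(7.0) = -0.4970
  sulphur-dioxide contribution → 1.087 μm/a
  chloride contribution → 0.8055 μm/a
  ⇒ r_corr(zinc) = 1.893 μm/a
  mass loss = 1.893 μm/a × 7.14 g/cm³ = 13.51 g·m⁻²·a⁻¹
copper: T>10 °C ⇒ hinge -0.080·(17.0−10) = -0.5600
  sulphur-dioxide contribution → 0.947 μm/a
  chloride contribution → 1.282 μm/a
  ⇒ r_corr(copper) = 2.229 μm/a
  mass loss = 2.229 μm/a × 8.96 g/cm³ = 19.97 g·m⁻²·a⁻¹
Ordering by g·m⁻²·a⁻¹: copper (20) > zinc (13.5)

copper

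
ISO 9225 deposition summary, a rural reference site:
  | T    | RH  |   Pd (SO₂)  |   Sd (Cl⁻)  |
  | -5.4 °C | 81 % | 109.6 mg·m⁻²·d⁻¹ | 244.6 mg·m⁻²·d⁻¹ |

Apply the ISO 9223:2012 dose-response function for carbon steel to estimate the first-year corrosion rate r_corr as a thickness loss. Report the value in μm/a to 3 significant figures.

carbon steel: f(T) = +0.150·(T−10) [T≤10 °C] = -2.3100
  SO₂ term: 1.77·109.6^0.52·exp(0.02·81-2.3100) = 10.21
  Sd branch = 0.102·Sd^0.62·e^(0.033·RH+0.04·T) = 36.02 μm/a
  r_corr = 10.21 + 36.02 = 46.23 μm/a

r_corr = 46.2 μm/a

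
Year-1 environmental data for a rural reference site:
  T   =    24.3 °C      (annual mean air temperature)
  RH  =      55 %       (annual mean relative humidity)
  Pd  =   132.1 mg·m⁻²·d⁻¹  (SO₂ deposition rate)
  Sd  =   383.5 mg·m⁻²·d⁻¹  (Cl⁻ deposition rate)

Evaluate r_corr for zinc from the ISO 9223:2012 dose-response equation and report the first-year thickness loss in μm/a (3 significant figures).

r_corr = 6.87 μm/a

zinc: f(T) = -0.071·(T−10) [T>10 °C] = -1.0153
  Pd branch = 0.0129·Pd^0.44·e^(0.046·RH+f) = 0.5031 μm/a
  Sd branch = 0.0175·Sd^0.57·e^(0.008·RH+0.085·T) = 6.367 μm/a
  sum: 0.5031 + 6.367 → r_corr = 6.87 μm/a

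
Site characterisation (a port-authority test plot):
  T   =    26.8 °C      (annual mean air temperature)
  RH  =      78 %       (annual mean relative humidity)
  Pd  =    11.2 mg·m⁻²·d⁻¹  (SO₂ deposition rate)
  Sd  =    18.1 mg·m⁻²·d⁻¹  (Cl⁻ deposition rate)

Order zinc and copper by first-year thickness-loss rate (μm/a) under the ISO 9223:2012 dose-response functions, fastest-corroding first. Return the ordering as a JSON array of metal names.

zinc: f(T) = -0.071·(T−10) [T>10 °C] = -1.1928
  SO₂ term: 0.0129·11.2^0.44·exp(0.046·78-1.1928) = 0.4097
  Sd branch = 0.0175·Sd^0.57·e^(0.008·RH+0.085·T) = 1.66 μm/a
  sum: 0.4097 + 1.66 → r_corr = 2.07 μm/a
copper: temperature factor f = -0.080·(16.8) = -1.3440
  Pd branch = 0.0053·Pd^0.26·e^(0.059·RH+f) = 0.2582 μm/a
  Cl⁻ term: 0.01025·18.1^0.27·exp(0.036·78+0.049·26.8) = 1.381
  sum: 0.2582 + 1.381 → r_corr = 1.639 μm/a
Ordering by μm/a: zinc (2.07) > copper (1.64)

["zinc", "copper"]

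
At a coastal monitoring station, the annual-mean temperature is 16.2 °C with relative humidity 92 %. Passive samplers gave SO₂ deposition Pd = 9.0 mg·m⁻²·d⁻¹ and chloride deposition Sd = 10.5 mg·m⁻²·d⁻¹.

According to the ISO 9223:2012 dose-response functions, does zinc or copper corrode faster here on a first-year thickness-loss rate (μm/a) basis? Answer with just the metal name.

copper

zinc: f(T) = -0.071·(T−10) [T>10 °C] = -0.4402
  SO₂ term: 0.0129·9.0^0.44·exp(0.046·92-0.4402) = 1.504
  Cl⁻ term: 0.0175·10.5^0.57·exp(0.008·92+0.085·16.2) = 0.5531
  sum: 1.504 + 0.5531 → r_corr = 2.057 μm/a
copper: temperature factor f = -0.080·(6.2) = -0.4960
  Pd branch = 0.0053·Pd^0.26·e^(0.059·RH+f) = 1.301 μm/a
  Sd branch = 0.01025·Sd^0.27·e^(0.036·RH+0.049·T) = 1.174 μm/a
  r_corr = 1.301 + 1.174 = 2.475 μm/a
Ordering by μm/a: copper (2.47) > zinc (2.06)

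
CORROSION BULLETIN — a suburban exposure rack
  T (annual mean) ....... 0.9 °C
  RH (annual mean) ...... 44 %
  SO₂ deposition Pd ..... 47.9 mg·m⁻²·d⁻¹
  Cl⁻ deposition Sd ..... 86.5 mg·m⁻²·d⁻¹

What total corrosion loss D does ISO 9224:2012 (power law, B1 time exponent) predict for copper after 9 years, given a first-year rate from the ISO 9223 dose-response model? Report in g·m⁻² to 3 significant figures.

copper: T≤10 °C ⇒ hinge +0.126·(0.9−10) = -1.1466
  sulphur-dioxide contribution → 0.06175 μm/a
  chloride contribution → 0.1741 μm/a
  ⇒ r_corr(copper) = 0.2358 μm/a
Power-law: D(9) = r_corr · 9^0.667
  D(9) = 0.2358 × 9^0.667 = 0.2358 × 4.33 = 1.021 μm
  Mass loss = 1.021 μm × 8.96 g/cm³ = 9.15 g·m⁻²

D(9) = 9.15 g·m⁻²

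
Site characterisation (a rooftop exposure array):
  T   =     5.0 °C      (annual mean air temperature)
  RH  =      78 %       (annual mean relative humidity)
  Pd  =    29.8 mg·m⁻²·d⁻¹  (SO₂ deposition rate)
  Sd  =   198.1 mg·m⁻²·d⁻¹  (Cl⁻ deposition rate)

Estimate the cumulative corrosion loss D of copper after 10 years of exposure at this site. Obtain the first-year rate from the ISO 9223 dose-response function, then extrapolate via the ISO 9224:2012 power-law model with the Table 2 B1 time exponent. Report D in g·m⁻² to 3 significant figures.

copper: T≤10 °C ⇒ hinge +0.126·(5.0−10) = -0.6300
  sulphur-dioxide contribution → 0.6801 μm/a
  chloride contribution → 0.9053 μm/a
  total first-year rate 1.585 μm/a
Power-law: D(10) = r_corr · 10^0.667
  D(10) = 1.585 × 10^0.667 = 1.585 × 4.645 = 7.364 μm
  Mass loss = 7.364 μm × 8.96 g/cm³ = 65.99 g·m⁻²

D(10) = 66.0 g·m⁻²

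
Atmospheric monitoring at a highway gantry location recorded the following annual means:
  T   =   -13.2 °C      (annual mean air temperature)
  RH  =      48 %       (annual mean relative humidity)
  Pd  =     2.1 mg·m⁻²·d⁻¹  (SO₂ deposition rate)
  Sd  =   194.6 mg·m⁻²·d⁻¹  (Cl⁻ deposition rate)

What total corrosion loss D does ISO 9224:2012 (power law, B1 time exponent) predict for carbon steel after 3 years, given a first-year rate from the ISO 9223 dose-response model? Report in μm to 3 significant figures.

carbon steel: T≤10 °C ⇒ hinge +0.150·(-13.2−10) = -3.4800
  Pd branch = 1.77·Pd^0.52·e^(0.02·RH+f) = 0.2095 μm/a
  Sd branch = 0.102·Sd^0.62·e^(0.033·RH+0.04·T) = 7.7 μm/a
  sum: 0.2095 + 7.7 → r_corr = 7.909 μm/a
Power-law: D(3) = r_corr · 3^0.523
  D(3) = 7.909 × 3^0.523 = 7.909 × 1.776 = 14.05 μm

D(3) = 14.0 μm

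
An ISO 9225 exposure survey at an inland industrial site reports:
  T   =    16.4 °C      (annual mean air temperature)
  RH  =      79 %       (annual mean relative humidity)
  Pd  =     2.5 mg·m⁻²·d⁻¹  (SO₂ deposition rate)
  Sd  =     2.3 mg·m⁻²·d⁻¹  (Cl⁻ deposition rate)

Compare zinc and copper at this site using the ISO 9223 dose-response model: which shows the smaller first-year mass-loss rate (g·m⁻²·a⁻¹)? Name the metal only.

zinc: temperature factor f = -0.071·(6.4) = -0.4544
  Pd branch = 0.0129·Pd^0.44·e^(0.046·RH+f) = 0.4641 μm/a
  Sd branch = 0.0175·Sd^0.57·e^(0.008·RH+0.085·T) = 0.2134 μm/a
  r_corr = 0.4641 + 0.2134 = 0.6774 μm/a
  mass loss = 0.6774 μm/a × 7.14 g/cm³ = 4.837 g·m⁻²·a⁻¹
copper: temperature factor f = -0.080·(6.4) = -0.5120
  Pd branch = 0.0053·Pd^0.26·e^(0.059·RH+f) = 0.4262 μm/a
  Sd branch = 0.01025·Sd^0.27·e^(0.036·RH+0.049·T) = 0.4926 μm/a
  r_corr = 0.4262 + 0.4926 = 0.9188 μm/a
  mass loss = 0.9188 μm/a × 8.96 g/cm³ = 8.233 g·m⁻²·a⁻¹
Ordering by g·m⁻²·a⁻¹: copper (8.23) > zinc (4.84)

zinc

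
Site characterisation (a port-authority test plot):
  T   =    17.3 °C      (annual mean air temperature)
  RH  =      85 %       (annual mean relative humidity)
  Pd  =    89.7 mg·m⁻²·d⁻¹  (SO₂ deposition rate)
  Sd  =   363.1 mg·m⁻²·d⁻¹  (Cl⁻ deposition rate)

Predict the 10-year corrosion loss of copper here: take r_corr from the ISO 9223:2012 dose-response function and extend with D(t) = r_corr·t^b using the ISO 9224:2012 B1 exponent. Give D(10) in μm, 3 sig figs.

D(10) = 18.3 μm

copper: f(T) = -0.080·(T−10) [T>10 °C] = -0.5840
  SO₂ term: 0.0053·89.7^0.26·exp(0.059·85-0.5840) = 1.433
  Cl⁻ term: 0.01025·363.1^0.27·exp(0.036·85+0.049·17.3) = 2.506
  sum: 1.433 + 2.506 → r_corr = 3.94 μm/a
Long-term exponent b (ISO 9224 Table 2, B1) = 0.667
  D(10) = 3.94 × 10^0.667 = 3.94 × 4.645 = 18.3 μm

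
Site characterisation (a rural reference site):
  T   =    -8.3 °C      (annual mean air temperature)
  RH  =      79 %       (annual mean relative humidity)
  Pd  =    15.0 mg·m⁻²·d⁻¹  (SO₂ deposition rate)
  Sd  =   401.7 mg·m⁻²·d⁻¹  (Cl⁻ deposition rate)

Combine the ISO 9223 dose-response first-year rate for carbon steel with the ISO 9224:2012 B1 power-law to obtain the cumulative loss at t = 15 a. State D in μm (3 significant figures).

D(15) = 178 μm

carbon steel: f(T) = +0.150·(T−10) [T≤10 °C] = -2.7450
  sulphur-dioxide contribution → 2.257 μm/a
  chloride contribution → 40.84 μm/a
  total first-year rate 43.09 μm/a
Long-term exponent b (ISO 9224 Table 2, B1) = 0.523
  D(15) = 43.09 × 15^0.523 = 43.09 × 4.122 = 177.6 μm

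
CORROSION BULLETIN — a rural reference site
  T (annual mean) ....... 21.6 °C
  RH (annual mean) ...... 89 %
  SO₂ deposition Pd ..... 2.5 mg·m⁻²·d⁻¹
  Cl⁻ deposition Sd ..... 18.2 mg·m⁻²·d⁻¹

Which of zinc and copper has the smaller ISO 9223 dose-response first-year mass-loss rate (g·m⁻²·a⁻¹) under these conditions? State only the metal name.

zinc: temperature factor f = -0.071·(11.6) = -0.8236
  sulphur-dioxide contribution → 0.5082 μm/a
  chloride contribution → 1.169 μm/a
  ⇒ r_corr(zinc) = 1.677 μm/a
  mass loss = 1.677 μm/a × 7.14 g/cm³ = 11.98 g·m⁻²·a⁻¹
copper: f(T) = -0.080·(T−10) [T>10 °C] = -0.9280
  sulphur-dioxide contribution → 0.5072 μm/a
  chloride contribution → 1.593 μm/a
  ⇒ r_corr(copper) = 2.1 μm/a
  mass loss = 2.1 μm/a × 8.96 g/cm³ = 18.81 g·m⁻²·a⁻¹
Ordering by g·m⁻²·a⁻¹: copper (18.8) > zinc (12)

zinc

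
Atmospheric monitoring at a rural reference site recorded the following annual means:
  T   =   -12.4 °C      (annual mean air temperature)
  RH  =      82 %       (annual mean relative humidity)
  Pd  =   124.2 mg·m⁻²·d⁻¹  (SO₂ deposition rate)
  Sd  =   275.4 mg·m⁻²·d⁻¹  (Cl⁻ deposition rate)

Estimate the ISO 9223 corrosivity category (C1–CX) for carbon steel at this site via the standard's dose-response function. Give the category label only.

carbon steel: f(T) = +0.150·(T−10) [T≤10 °C] = -3.3600
  Pd branch = 1.77·Pd^0.52·e^(0.02·RH+f) = 3.89 μm/a
  Cl⁻ term: 0.102·275.4^0.62·exp(0.033·82+0.04·-12.4) = 30.28
  r_corr = 3.89 + 30.28 = 34.17 μm/a
ISO 9223 Table 2 (carbon steel): 25 < 34.2 ≤ 50 μm/a ⇒ C3

C3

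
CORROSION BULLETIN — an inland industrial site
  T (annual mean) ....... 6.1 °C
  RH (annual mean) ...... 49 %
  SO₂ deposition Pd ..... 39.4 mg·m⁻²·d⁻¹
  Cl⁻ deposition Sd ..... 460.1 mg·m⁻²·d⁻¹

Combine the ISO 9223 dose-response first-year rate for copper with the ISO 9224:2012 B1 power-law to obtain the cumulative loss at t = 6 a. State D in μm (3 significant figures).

D(6) = 1.90 μm

copper: f(T) = +0.126·(T−10) [T≤10 °C] = -0.4914
  SO₂ term: 0.0053·39.4^0.26·exp(0.059·49-0.4914) = 0.1518
  Sd branch = 0.01025·Sd^0.27·e^(0.036·RH+0.049·T) = 0.4223 μm/a
  r_corr = 0.1518 + 0.4223 = 0.5741 μm/a
ISO 9224: D(t) = r_corr · t^b with b = 0.667 (copper, B1)
  D(6) = 0.5741 × 6^0.667 = 0.5741 × 3.304 = 1.897 μm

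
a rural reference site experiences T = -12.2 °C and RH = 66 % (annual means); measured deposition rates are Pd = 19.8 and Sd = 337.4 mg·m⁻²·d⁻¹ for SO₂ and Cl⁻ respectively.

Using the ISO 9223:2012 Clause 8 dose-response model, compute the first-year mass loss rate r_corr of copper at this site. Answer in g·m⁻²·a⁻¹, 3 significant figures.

copper: T≤10 °C ⇒ hinge +0.126·(-12.2−10) = -2.7972
  Pd branch = 0.0053·Pd^0.26·e^(0.059·RH+f) = 0.03449 μm/a
  Cl⁻ term: 0.01025·337.4^0.27·exp(0.036·66+0.049·-12.2) = 0.2921
  r_corr = 0.03449 + 0.2921 = 0.3266 μm/a
Convert to mass loss: 0.3266 μm/a × 8.96 g/cm³ = 2.927 g·m⁻²·a⁻¹

r_corr = 2.93 g·m⁻²·a⁻¹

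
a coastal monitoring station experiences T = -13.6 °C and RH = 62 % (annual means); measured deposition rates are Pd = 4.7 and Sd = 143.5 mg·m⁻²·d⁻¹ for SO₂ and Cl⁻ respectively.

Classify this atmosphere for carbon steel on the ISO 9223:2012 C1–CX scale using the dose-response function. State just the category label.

carbon steel: f(T) = +0.150·(T−10) [T≤10 °C] = -3.5400
  SO₂ term: 1.77·4.7^0.52·exp(0.02·62-3.5400) = 0.3968
  Cl⁻ term: 0.102·143.5^0.62·exp(0.033·62+0.04·-13.6) = 9.958
  r_corr = 0.3968 + 9.958 = 10.35 μm/a
Category bounds: 1.3…25 μm/a bracket r_corr ⇒ C2

C2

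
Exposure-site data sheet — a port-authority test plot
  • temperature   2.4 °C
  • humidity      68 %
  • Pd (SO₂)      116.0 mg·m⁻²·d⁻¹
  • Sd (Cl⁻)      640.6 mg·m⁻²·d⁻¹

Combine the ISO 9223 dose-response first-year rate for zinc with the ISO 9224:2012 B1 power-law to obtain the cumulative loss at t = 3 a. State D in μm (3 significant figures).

D(3) = 7.96 μm

zinc: temperature factor f = +0.038·(-7.6) = -0.2888
  sulphur-dioxide contribution → 1.786 μm/a
  chloride contribution → 1.471 μm/a
  ⇒ r_corr(zinc) = 3.258 μm/a
ISO 9224: D(t) = r_corr · t^b with b = 0.813 (zinc, B1)
  D(3) = 3.258 × 3^0.813 = 3.258 × 2.443 = 7.958 μm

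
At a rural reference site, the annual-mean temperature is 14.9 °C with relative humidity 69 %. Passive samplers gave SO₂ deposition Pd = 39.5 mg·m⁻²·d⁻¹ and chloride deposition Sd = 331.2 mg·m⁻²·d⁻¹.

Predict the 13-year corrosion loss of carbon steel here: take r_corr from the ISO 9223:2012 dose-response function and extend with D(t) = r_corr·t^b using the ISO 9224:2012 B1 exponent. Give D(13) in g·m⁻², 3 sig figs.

carbon steel: T>10 °C ⇒ hinge -0.054·(14.9−10) = -0.2646
  SO₂ term: 1.77·39.5^0.52·exp(0.02·69-0.2646) = 36.53
  Sd branch = 0.102·Sd^0.62·e^(0.033·RH+0.04·T) = 65.88 μm/a
  r_corr = 36.53 + 65.88 = 102.4 μm/a
ISO 9224: D(t) = r_corr · t^b with b = 0.523 (carbon steel, B1)
  D(13) = 102.4 × 13^0.523 = 102.4 × 3.825 = 391.7 μm
  Mass loss = 391.7 μm × 7.85 g/cm³ = 3075 g·m⁻²

D(13) = 3.07e+03 g·m⁻²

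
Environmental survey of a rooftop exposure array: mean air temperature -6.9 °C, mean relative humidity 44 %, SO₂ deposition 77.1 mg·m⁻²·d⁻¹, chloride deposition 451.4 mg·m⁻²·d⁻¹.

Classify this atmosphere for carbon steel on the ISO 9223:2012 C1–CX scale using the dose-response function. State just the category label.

C2

carbon steel: temperature factor f = +0.150·(-16.9) = -2.5350
  sulphur-dioxide contribution → 3.24 μm/a
  chloride contribution → 14.63 μm/a
  ⇒ r_corr(carbon steel) = 17.87 μm/a
Category bounds: 1.3…25 μm/a bracket r_corr ⇒ C2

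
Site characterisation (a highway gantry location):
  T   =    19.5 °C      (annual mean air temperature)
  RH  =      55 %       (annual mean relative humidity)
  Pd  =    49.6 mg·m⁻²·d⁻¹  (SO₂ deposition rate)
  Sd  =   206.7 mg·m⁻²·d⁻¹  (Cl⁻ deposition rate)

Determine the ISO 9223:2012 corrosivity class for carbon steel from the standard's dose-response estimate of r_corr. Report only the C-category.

C4

carbon steel: f(T) = -0.054·(T−10) [T>10 °C] = -0.5130
  Pd branch = 1.77·Pd^0.52·e^(0.02·RH+f) = 24.24 μm/a
  Sd branch = 0.102·Sd^0.62·e^(0.033·RH+0.04·T) = 37.25 μm/a
  sum: 24.24 + 37.25 → r_corr = 61.49 μm/a
Category bounds: 50…80 μm/a bracket r_corr ⇒ C4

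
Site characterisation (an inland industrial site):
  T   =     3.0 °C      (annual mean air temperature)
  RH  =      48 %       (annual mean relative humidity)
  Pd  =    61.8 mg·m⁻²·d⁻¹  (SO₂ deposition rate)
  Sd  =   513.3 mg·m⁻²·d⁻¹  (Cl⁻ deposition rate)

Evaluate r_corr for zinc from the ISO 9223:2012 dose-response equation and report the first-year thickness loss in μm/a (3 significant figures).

zinc: temperature factor f = +0.038·(-7.0) = -0.2660
  SO₂ term: 0.0129·61.8^0.44·exp(0.046·48-0.2660) = 0.5521
  Cl⁻ term: 0.0175·513.3^0.57·exp(0.008·48+0.085·3.0) = 1.163
  r_corr = 0.5521 + 1.163 = 1.715 μm/a

r_corr = 1.71 μm/a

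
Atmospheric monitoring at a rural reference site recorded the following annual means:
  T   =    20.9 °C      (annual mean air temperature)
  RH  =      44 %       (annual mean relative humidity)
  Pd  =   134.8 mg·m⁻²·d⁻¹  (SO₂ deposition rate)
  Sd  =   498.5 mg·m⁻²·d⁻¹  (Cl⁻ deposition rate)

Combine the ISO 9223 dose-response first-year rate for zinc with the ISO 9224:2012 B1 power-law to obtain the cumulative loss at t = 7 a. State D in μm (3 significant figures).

zinc: f(T) = -0.071·(T−10) [T>10 °C] = -0.7739
  sulphur-dioxide contribution → 0.3896 μm/a
  chloride contribution → 5.071 μm/a
  total first-year rate 5.461 μm/a
Long-term exponent b (ISO 9224 Table 2, B1) = 0.813
  D(7) = 5.461 × 7^0.813 = 5.461 × 4.865 = 26.57 μm

D(7) = 26.6 μm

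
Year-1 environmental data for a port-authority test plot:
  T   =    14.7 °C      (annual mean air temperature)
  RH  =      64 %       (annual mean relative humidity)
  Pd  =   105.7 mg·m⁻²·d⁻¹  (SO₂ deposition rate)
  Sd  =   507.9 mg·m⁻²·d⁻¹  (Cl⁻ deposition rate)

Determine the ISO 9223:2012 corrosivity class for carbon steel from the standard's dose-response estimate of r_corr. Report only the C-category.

C5

carbon steel: f(T) = -0.054·(T−10) [T>10 °C] = -0.2538
  SO₂ term: 1.77·105.7^0.52·exp(0.02·64-0.2538) = 55.74
  Cl⁻ term: 0.102·507.9^0.62·exp(0.033·64+0.04·14.7) = 72.24
  r_corr = 55.74 + 72.24 = 128 μm/a
128 μm/a falls in (80, 200] for carbon steel → category C5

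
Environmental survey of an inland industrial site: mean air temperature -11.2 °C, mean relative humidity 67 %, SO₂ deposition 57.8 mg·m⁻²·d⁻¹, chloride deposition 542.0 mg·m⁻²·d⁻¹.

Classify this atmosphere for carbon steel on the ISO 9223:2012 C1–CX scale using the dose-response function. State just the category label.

carbon steel: temperature factor f = +0.150·(-21.2) = -3.1800
  SO₂ term: 1.77·57.8^0.52·exp(0.02·67-3.1800) = 2.318
  Cl⁻ term: 0.102·542.0^0.62·exp(0.033·67+0.04·-11.2) = 29.47
  sum: 2.318 + 29.47 → r_corr = 31.79 μm/a
ISO 9223 Table 2 (carbon steel): 25 < 31.8 ≤ 50 μm/a ⇒ C3

C3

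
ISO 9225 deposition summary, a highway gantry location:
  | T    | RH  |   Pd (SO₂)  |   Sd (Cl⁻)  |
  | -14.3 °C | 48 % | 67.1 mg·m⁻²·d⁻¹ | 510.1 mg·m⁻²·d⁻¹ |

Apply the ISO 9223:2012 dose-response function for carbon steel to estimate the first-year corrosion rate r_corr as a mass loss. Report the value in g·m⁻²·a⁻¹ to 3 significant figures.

carbon steel: f(T) = +0.150·(T−10) [T≤10 °C] = -3.6450
  SO₂ term: 1.77·67.1^0.52·exp(0.02·48-3.6450) = 1.076
  Sd branch = 0.102·Sd^0.62·e^(0.033·RH+0.04·T) = 13.39 μm/a
  r_corr = 1.076 + 13.39 = 14.47 μm/a
Convert to mass loss: 14.47 μm/a × 7.85 g/cm³ = 113.6 g·m⁻²·a⁻¹

r_corr = 114 g·m⁻²·a⁻¹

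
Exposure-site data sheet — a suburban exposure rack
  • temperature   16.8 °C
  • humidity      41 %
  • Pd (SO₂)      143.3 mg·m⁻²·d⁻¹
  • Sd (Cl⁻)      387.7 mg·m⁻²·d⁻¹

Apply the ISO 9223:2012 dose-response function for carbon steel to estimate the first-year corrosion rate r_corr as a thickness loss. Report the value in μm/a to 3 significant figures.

carbon steel: f(T) = -0.054·(T−10) [T>10 °C] = -0.3672
  sulphur-dioxide contribution → 36.8 μm/a
  chloride contribution → 31.11 μm/a
  ⇒ r_corr(carbon steel) = 67.91 μm/a

r_corr = 67.9 μm/a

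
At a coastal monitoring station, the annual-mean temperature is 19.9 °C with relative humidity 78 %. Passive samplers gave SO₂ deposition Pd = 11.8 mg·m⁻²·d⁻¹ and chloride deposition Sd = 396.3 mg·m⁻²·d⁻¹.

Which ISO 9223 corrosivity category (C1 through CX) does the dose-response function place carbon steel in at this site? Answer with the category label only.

carbon steel: T>10 °C ⇒ hinge -0.054·(19.9−10) = -0.5346
  SO₂ term: 1.77·11.8^0.52·exp(0.02·78-0.5346) = 17.81
  Sd branch = 0.102·Sd^0.62·e^(0.033·RH+0.04·T) = 121 μm/a
  sum: 17.81 + 121 → r_corr = 138.9 μm/a
Category bounds: 80…200 μm/a bracket r_corr ⇒ C5

C5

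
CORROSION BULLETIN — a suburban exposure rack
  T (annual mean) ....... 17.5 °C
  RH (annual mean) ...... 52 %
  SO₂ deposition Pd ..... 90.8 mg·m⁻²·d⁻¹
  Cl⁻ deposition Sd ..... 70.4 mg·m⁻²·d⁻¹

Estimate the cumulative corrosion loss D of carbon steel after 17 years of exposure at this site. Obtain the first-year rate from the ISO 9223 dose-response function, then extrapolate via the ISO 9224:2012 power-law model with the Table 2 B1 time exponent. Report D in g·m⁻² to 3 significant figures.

carbon steel: T>10 °C ⇒ hinge -0.054·(17.5−10) = -0.4050
  sulphur-dioxide contribution → 34.83 μm/a
  chloride contribution → 15.97 μm/a
  ⇒ r_corr(carbon steel) = 50.8 μm/a
Long-term exponent b (ISO 9224 Table 2, B1) = 0.523
  D(17) = 50.8 × 17^0.523 = 50.8 × 4.401 = 223.6 μm
  Mass loss = 223.6 μm × 7.85 g/cm³ = 1755 g·m⁻²

D(17) = 1.75e+03 g·m⁻²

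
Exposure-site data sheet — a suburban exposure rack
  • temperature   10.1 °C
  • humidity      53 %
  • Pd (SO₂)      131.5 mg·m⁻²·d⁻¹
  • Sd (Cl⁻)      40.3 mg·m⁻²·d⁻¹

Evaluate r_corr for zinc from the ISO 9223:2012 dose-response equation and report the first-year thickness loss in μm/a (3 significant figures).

zinc: temperature factor f = -0.071·(0.1) = -0.0071
  Pd branch = 0.0129·Pd^0.44·e^(0.046·RH+f) = 1.255 μm/a
  Sd branch = 0.0175·Sd^0.57·e^(0.008·RH+0.085·T) = 0.5189 μm/a
  r_corr = 1.255 + 0.5189 = 1.774 μm/a

r_corr = 1.77 μm/a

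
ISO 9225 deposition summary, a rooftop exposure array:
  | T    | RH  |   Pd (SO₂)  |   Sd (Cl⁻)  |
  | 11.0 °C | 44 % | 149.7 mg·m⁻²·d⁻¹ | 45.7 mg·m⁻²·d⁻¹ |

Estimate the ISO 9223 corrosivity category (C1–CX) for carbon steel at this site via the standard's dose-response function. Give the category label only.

carbon steel: T>10 °C ⇒ hinge -0.054·(11.0−10) = -0.0540
  Pd branch = 1.77·Pd^0.52·e^(0.02·RH+f) = 54.68 μm/a
  Cl⁻ term: 0.102·45.7^0.62·exp(0.033·44+0.04·11.0) = 7.235
  r_corr = 54.68 + 7.235 = 61.91 μm/a
61.9 μm/a falls in (50, 80] for carbon steel → category C4

C4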